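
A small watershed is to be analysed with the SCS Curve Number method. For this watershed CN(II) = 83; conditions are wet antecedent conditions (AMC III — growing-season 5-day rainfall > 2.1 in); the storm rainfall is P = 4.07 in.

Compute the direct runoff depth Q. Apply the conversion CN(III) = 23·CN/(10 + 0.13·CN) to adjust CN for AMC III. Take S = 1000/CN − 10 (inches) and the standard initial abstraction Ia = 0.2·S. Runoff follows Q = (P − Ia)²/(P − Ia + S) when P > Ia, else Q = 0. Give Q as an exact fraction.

Q = 551994019369/174284636700 in ≈ 3.167 in

CN(III) from CN(II)=83: (23·83)/(10 + 0.13·83) = 190900/2079 ≈ 91.823
Max retention: S = 1000/(190900/2079) − 10 = 1700/1909 in (≈ 0.891 in)
Ia = 0.2·(1700/1909) = 340/1909 in ≈ 0.178 in
Excess rainfall: 4.070 − 0.178 = 3.892 in; P > Ia so Q > 0
Q = (742963/190900)²/((742963/190900) + 1700/1909) = (551994019369/36442810000)/(912963/190900) = 551994019369/174284636700 in ≈ 3.167 in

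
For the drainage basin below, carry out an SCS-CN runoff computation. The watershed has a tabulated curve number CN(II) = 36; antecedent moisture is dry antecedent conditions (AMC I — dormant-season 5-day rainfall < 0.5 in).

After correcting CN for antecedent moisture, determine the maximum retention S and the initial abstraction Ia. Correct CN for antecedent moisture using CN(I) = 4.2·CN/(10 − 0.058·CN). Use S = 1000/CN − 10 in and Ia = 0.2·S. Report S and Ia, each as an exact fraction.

Adjust CN=36 to AMC I: 4.2·36/(10 − 0.058·36) → (756/5) ÷ (989/125) = 18900/989 ≈ 19.110
Retention S: 1000/CN − 10 with CN=19.110 → S = 8000/189 ≈ 42.328 in
Ia = 0.2·(8000/189) = 1600/189 in ≈ 8.466 in

S = 8000/189 in ≈ 42.328 in; Ia = 1600/189 in ≈ 8.466 in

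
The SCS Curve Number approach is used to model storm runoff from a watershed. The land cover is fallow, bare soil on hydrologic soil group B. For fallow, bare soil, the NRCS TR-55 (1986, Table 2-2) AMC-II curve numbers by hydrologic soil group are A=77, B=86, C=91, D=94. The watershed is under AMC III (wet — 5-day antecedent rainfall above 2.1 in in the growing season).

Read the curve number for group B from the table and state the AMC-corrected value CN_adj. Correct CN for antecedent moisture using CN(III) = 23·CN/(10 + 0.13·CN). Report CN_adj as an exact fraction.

NRCS table: fallow, bare soil, soil group B → CN(II) = 86
Adjust CN=86 to AMC III: 23·86/(10 + 0.13·86) → 1978 ÷ (1059/50) = 98900/1059 ≈ 93.390

CN_adj = 98900/1059 ≈ 93.390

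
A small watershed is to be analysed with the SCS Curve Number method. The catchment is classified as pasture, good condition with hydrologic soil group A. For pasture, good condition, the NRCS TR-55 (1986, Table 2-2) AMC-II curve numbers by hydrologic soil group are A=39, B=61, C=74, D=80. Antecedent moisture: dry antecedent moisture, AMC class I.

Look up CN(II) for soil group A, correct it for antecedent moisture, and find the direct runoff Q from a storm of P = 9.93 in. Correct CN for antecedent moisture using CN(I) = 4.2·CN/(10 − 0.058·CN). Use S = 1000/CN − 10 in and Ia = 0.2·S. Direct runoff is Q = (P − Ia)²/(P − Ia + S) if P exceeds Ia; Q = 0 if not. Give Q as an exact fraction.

Q = 41317473289/266442567300 in ≈ 0.155 in

NRCS table: pasture, good condition, soil group A → CN(II) = 39
CN(I) from CN(II)=39: (4.2·39)/(10 − 0.058·39) = 81900/3869 ≈ 21.168
Max retention: S = 1000/(81900/3869) − 10 = 30500/819 in (≈ 37.241 in)
Initial abstraction Ia = S/5 = (30500/819)/5 = 6100/819 ≈ 7.448 in
P − Ia = 9.930 − 7.448 = 203267/81900 ≈ 2.482 in (> 0, runoff occurs)
Q = (203267/81900)²/((203267/81900) + 30500/819) = (41317473289/6707610000)/(3253267/81900) = 41317473289/266442567300 in ≈ 0.155 in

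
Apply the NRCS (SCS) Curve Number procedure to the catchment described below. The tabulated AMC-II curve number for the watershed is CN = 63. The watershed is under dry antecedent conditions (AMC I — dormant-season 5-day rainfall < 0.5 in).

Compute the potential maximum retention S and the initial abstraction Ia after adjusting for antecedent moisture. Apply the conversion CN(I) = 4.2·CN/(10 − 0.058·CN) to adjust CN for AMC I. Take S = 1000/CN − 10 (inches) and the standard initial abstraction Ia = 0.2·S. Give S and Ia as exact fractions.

S = 18500/1323 in ≈ 13.983 in; Ia = 3700/1323 in ≈ 2.797 in

CN(I) from CN(II)=63: (4.2·63)/(10 − 0.058·63) = 132300/3173 ≈ 41.696
Max retention: S = 1000/(132300/3173) − 10 = 18500/1323 in (≈ 13.983 in)
Initial abstraction Ia = S/5 = (18500/1323)/5 = 3700/1323 ≈ 2.797 in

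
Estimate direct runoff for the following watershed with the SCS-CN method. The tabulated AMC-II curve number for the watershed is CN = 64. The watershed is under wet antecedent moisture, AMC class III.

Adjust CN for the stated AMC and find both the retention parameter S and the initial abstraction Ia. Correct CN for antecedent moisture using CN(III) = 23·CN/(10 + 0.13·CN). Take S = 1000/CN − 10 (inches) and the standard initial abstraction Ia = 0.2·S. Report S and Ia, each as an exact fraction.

S = 225/92 in ≈ 2.446 in; Ia = 45/92 in ≈ 0.489 in

Adjust CN=64 to AMC III: 23·64/(10 + 0.13·64) → 1472 ÷ (458/25) = 18400/229 ≈ 80.349
S = 1000/(18400/229) − 10 = 225/92 in ≈ 2.446 in
Ia = 0.2S: 0.2·2.446 = 0.489 in (exactly 45/92)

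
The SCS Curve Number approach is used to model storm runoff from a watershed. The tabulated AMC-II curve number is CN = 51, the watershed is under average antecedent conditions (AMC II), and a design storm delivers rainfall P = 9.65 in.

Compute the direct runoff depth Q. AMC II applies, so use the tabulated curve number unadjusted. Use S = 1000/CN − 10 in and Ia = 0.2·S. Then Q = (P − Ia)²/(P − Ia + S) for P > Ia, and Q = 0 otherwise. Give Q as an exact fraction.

CN(II) = 51; AMC II needs no correction.
Max retention: S = 1000/51 − 10 = 490/51 in (≈ 9.608 in)
Ia = 0.2·(490/51) = 98/51 in ≈ 1.922 in
P − Ia = 9.650 − 1.922 = 7883/1020 ≈ 7.728 in (> 0, runoff occurs)
Runoff Q = (P−Ia)²/(P−Ia+S) = (7.728)²/(7.728+9.608) = 62141689/18036660 ≈ 3.445 in

Q = 62141689/18036660 in ≈ 3.445 in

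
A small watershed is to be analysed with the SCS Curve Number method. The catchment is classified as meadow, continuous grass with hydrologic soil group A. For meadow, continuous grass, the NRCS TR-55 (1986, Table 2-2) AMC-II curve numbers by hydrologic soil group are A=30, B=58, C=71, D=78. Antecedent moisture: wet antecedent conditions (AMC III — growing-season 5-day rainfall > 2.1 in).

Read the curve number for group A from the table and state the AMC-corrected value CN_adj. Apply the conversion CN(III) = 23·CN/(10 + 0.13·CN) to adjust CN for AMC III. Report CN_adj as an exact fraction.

CN_adj = 6900/139 ≈ 49.640

NRCS table: meadow, continuous grass, soil group A → CN(II) = 30
Adjust CN=30 to AMC III: 23·30/(10 + 0.13·30) → 690 ÷ (139/10) = 6900/139 ≈ 49.640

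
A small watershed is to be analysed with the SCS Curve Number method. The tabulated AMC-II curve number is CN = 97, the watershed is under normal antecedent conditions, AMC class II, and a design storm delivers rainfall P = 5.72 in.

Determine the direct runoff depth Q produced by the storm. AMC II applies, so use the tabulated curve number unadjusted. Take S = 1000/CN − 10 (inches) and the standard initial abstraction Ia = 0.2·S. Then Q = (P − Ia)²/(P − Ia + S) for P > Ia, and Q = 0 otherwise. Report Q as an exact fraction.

Q = 188265841/35092175 in ≈ 5.365 in

Average conditions: CN = 97 (no AMC adjustment).
Retention S: 1000/CN − 10 with CN=97.000 → S = 30/97 ≈ 0.309 in
Ia = 0.2S: 0.2·0.309 = 0.062 in (exactly 6/97)
Excess rainfall: 5.720 − 0.062 = 5.658 in; P > Ia so Q > 0
Q: (13721/2425)² ÷ (14471/2425) = 188265841/35092175 in (≈ 5.365 in)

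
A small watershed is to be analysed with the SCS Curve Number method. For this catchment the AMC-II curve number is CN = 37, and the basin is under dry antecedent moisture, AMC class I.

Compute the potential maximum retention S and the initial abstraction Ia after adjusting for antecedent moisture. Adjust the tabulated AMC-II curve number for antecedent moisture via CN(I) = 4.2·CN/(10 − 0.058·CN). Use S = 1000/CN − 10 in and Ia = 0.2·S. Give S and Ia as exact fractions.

Dry (AMC I): CN(I) = 4.2·37/(10 − 0.058·37) = (777/5)/(3927/500) = 3700/187 ≈ 19.786
S = 1000/(3700/187) − 10 = 1500/37 in ≈ 40.541 in
Ia = 0.2S: 0.2·40.541 = 8.108 in (exactly 300/37)

S = 1500/37 in ≈ 40.541 in; Ia = 300/37 in ≈ 8.108 in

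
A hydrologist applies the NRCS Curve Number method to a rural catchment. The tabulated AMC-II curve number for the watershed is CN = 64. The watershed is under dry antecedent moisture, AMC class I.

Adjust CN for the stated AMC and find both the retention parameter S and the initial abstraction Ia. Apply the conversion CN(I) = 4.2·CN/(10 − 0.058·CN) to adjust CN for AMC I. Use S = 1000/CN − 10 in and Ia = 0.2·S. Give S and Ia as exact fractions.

Adjust CN=64 to AMC I: 4.2·64/(10 − 0.058·64) → (1344/5) ÷ (786/125) = 5600/131 ≈ 42.748
Retention S: 1000/CN − 10 with CN=42.748 → S = 375/28 ≈ 13.393 in
Initial abstraction Ia = S/5 = (375/28)/5 = 75/28 ≈ 2.679 in

S = 375/28 in ≈ 13.393 in; Ia = 75/28 in ≈ 2.679 in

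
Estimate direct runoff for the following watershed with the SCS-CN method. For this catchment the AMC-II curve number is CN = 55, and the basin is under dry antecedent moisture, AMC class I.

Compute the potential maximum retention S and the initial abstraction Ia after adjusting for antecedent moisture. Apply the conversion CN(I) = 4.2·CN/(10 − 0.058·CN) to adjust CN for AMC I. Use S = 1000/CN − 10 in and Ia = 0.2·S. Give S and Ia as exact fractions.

S = 1500/77 in ≈ 19.481 in; Ia = 300/77 in ≈ 3.896 in

Dry (AMC I): CN(I) = 4.2·55/(10 − 0.058·55) = 231/(681/100) = 7700/227 ≈ 33.921
Max retention: S = 1000/(7700/227) − 10 = 1500/77 in (≈ 19.481 in)
Ia = 0.2S: 0.2·19.481 = 3.896 in (exactly 300/77)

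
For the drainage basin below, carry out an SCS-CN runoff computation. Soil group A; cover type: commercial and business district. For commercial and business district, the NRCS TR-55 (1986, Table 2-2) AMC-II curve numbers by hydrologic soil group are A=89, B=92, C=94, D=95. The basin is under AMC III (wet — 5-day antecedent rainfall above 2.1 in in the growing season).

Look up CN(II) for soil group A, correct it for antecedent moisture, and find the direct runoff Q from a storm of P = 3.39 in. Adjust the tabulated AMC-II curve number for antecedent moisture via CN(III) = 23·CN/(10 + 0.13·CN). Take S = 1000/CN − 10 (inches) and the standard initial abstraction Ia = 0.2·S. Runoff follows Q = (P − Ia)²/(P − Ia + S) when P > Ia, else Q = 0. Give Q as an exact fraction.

NRCS table: commercial and business district, soil group A → CN(II) = 89
Adjust CN=89 to AMC III: 23·89/(10 + 0.13·89) → 2047 ÷ (2157/100) = 204700/2157 ≈ 94.900
S = 1000/(204700/2157) − 10 = 1100/2047 in ≈ 0.537 in
Ia = 0.2S: 0.2·0.537 = 0.107 in (exactly 220/2047)
Since P=3.390 > Ia=0.107: effective rainfall P−Ia = 671933/204700 in
Q = (671933/204700)²/((671933/204700) + 1100/2047) = (451493956489/41902090000)/(781933/204700) = 451493956489/160061685100 in ≈ 2.821 in

Q = 451493956489/160061685100 in ≈ 2.821 in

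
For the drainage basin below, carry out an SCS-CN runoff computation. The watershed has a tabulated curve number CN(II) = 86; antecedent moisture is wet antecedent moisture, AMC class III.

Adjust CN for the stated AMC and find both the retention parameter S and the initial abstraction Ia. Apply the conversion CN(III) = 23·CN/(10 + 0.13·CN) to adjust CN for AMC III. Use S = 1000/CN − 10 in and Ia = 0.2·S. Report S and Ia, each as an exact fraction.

S = 700/989 in ≈ 0.708 in; Ia = 140/989 in ≈ 0.142 in

CN(III) from CN(II)=86: (23·86)/(10 + 0.13·86) = 98900/1059 ≈ 93.390
Retention S: 1000/CN − 10 with CN=93.390 → S = 700/989 ≈ 0.708 in
Ia = 0.2·(700/989) = 140/989 in ≈ 0.142 in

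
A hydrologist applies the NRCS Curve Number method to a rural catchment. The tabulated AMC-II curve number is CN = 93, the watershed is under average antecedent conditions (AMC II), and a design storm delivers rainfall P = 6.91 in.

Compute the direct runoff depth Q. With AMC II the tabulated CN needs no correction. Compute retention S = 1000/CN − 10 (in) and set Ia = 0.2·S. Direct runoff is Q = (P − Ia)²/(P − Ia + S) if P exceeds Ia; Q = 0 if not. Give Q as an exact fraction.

Q = 3951756769/649725900 in ≈ 6.082 in

CN(II) = 93; AMC II needs no correction.
S = 1000/93 − 10 = 70/93 in ≈ 0.753 in
Initial abstraction Ia = S/5 = (70/93)/5 = 14/93 ≈ 0.151 in
Since P=6.910 > Ia=0.151: effective rainfall P−Ia = 62863/9300 in
Q = (62863/9300)²/((62863/9300) + 70/93) = (3951756769/86490000)/(69863/9300) = 3951756769/649725900 in ≈ 6.082 in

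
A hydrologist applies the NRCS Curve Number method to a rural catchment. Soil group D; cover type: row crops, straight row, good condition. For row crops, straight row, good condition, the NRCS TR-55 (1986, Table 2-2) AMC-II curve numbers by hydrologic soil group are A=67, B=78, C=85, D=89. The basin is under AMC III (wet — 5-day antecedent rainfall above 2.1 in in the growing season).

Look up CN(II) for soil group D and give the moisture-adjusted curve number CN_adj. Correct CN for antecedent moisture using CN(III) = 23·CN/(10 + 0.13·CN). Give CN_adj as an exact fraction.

NRCS table: row crops, straight row, good condition, soil group D → CN(II) = 89
CN(III) from CN(II)=89: (23·89)/(10 + 0.13·89) = 204700/2157 ≈ 94.900

CN_adj = 204700/2157 ≈ 94.900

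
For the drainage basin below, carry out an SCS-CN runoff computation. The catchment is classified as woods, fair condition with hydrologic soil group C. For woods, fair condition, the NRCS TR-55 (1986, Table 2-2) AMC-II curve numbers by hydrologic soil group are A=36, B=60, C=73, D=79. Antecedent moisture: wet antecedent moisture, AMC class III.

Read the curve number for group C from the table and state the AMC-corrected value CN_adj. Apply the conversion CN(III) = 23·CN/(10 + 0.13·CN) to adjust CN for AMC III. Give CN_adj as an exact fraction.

NRCS table: woods, fair condition, soil group C → CN(II) = 73
Adjust CN=73 to AMC III: 23·73/(10 + 0.13·73) → 1679 ÷ (1949/100) = 167900/1949 ≈ 86.147

CN_adj = 167900/1949 ≈ 86.147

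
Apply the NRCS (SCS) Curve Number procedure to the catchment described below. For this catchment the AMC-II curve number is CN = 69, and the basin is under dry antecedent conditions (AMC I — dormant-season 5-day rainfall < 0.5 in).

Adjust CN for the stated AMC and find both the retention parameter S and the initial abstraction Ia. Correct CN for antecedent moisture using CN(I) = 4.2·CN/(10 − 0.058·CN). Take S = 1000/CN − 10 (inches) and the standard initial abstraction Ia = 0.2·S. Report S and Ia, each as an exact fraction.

CN(I) from CN(II)=69: (4.2·69)/(10 − 0.058·69) = 144900/2999 ≈ 48.316
Retention S: 1000/CN − 10 with CN=48.316 → S = 15500/1449 ≈ 10.697 in
Ia = 0.2·(15500/1449) = 3100/1449 in ≈ 2.139 in

S = 15500/1449 in ≈ 10.697 in; Ia = 3100/1449 in ≈ 2.139 in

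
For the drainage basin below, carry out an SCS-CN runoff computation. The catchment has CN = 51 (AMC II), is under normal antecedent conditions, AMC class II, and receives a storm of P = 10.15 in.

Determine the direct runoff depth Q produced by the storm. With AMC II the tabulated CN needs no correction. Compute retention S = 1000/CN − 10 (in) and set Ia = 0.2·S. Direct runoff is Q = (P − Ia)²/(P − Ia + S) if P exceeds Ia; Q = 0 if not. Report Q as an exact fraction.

Q = 10063207/2650980 in ≈ 3.796 in

CN(II) = 51; AMC II needs no correction.
S = 1000/51 − 10 = 490/51 in ≈ 9.608 in
Ia = 0.2·(490/51) = 98/51 in ≈ 1.922 in
Excess rainfall: 10.150 − 1.922 = 8.228 in; P > Ia so Q > 0
Q = (8393/1020)²/((8393/1020) + 490/51) = (70442449/1040400)/(18193/1020) = 10063207/2650980 in ≈ 3.796 in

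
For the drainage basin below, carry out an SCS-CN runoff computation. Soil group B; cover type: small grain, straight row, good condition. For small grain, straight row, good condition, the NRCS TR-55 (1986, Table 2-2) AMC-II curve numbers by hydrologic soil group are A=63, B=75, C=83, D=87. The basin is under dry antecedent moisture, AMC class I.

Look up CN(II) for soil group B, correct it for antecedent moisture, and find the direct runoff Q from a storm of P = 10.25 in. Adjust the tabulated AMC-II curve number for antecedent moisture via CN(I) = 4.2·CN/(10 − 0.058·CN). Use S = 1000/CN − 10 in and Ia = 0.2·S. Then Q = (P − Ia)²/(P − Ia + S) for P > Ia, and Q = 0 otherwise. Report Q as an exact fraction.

NRCS table: small grain, straight row, good condition, soil group B → CN(II) = 75
Dry (AMC I): CN(I) = 4.2·75/(10 − 0.058·75) = 315/(113/20) = 6300/113 ≈ 55.752
Retention S: 1000/CN − 10 with CN=55.752 → S = 500/63 ≈ 7.937 in
Ia = 0.2·(500/63) = 100/63 in ≈ 1.587 in
Excess rainfall: 10.250 − 1.587 = 8.663 in; P > Ia so Q > 0
Q: (2183/252)² ÷ (4183/252) = 4765489/1054116 in (≈ 4.521 in)

Q = 4765489/1054116 in ≈ 4.521 in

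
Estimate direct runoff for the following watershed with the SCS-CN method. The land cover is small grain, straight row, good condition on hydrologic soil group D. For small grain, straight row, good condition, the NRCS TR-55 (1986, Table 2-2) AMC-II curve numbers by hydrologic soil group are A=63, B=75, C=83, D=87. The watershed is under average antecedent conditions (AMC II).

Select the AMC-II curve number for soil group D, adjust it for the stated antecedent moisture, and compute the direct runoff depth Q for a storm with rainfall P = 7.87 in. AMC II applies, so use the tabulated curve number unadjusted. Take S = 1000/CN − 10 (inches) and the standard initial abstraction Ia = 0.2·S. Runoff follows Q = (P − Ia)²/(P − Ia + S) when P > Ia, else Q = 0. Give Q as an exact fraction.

NRCS table: small grain, straight row, good condition, soil group D → CN(II) = 87
AMC II — tabulated CN = 87 applies directly.
S = 1000/87 − 10 = 130/87 in ≈ 1.494 in
Initial abstraction Ia = S/5 = (130/87)/5 = 26/87 ≈ 0.299 in
Since P=7.870 > Ia=0.299: effective rainfall P−Ia = 65869/8700 in
Q: (65869/8700)² ÷ (78869/8700) = 4338725161/686160300 in (≈ 6.323 in)

Q = 4338725161/686160300 in ≈ 6.323 in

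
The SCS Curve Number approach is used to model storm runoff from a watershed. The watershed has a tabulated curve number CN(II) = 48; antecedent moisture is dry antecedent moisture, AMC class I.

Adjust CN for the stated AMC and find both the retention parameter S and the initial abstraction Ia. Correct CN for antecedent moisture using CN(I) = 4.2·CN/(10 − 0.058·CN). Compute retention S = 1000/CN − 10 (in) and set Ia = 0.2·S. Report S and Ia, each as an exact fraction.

S = 1625/63 in ≈ 25.794 in; Ia = 325/63 in ≈ 5.159 in

Dry (AMC I): CN(I) = 4.2·48/(10 − 0.058·48) = (1008/5)/(902/125) = 12600/451 ≈ 27.938
S = 1000/(12600/451) − 10 = 1625/63 in ≈ 25.794 in
Ia = 0.2·(1625/63) = 325/63 in ≈ 5.159 in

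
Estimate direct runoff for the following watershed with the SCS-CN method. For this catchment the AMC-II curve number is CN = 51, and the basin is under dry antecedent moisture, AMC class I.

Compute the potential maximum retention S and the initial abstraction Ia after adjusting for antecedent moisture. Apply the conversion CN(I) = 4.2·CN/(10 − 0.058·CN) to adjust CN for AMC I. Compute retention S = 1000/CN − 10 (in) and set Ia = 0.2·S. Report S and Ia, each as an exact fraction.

S = 3500/153 in ≈ 22.876 in; Ia = 700/153 in ≈ 4.575 in

Dry (AMC I): CN(I) = 4.2·51/(10 − 0.058·51) = (1071/5)/(3521/500) = 15300/503 ≈ 30.417
S = 1000/(15300/503) − 10 = 3500/153 in ≈ 22.876 in
Initial abstraction Ia = S/5 = (3500/153)/5 = 700/153 ≈ 4.575 in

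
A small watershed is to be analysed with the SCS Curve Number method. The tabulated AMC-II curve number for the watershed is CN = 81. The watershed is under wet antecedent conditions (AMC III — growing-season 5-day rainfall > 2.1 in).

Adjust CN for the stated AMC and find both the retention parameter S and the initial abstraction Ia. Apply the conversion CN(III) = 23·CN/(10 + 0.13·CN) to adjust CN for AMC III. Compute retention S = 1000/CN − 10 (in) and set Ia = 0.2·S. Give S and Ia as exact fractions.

S = 1900/1863 in ≈ 1.020 in; Ia = 380/1863 in ≈ 0.204 in

Wet (AMC III): CN(III) = 23·81/(10 + 0.13·81) = 1863/(2053/100) = 186300/2053 ≈ 90.745
Max retention: S = 1000/(186300/2053) − 10 = 1900/1863 in (≈ 1.020 in)
Ia = 0.2S: 0.2·1.020 = 0.204 in (exactly 380/1863)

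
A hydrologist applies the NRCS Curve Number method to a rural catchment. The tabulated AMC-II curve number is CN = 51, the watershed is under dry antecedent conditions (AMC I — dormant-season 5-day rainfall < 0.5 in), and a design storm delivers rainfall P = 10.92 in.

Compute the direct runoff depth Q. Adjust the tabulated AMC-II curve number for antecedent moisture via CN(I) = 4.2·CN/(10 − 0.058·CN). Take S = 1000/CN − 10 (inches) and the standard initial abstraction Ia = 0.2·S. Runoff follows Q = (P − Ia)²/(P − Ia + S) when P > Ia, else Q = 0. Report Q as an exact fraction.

Q = 12020089/8724825 in ≈ 1.378 in

CN(I) from CN(II)=51: (4.2·51)/(10 − 0.058·51) = 15300/503 ≈ 30.417
Max retention: S = 1000/(15300/503) − 10 = 3500/153 in (≈ 22.876 in)
Ia = 0.2S: 0.2·22.876 = 4.575 in (exactly 700/153)
P − Ia = 10.920 − 4.575 = 24269/3825 ≈ 6.345 in (> 0, runoff occurs)
Q: (24269/3825)² ÷ (111769/3825) = 12020089/8724825 in (≈ 1.378 in)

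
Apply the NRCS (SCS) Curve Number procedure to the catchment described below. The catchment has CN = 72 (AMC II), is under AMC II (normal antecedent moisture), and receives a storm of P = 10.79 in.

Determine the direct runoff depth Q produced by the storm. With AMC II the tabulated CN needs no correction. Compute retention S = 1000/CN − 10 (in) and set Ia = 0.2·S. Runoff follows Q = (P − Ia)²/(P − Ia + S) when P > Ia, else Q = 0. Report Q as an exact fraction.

Q = 81198121/11259900 in ≈ 7.211 in

AMC II — tabulated CN = 72 applies directly.
Retention S: 1000/CN − 10 with CN=72.000 → S = 35/9 ≈ 3.889 in
Ia = 0.2S: 0.2·3.889 = 0.778 in (exactly 7/9)
P − Ia = 10.790 − 0.778 = 9011/900 ≈ 10.012 in (> 0, runoff occurs)
Runoff Q = (P−Ia)²/(P−Ia+S) = (10.012)²/(10.012+3.889) = 81198121/11259900 ≈ 7.211 in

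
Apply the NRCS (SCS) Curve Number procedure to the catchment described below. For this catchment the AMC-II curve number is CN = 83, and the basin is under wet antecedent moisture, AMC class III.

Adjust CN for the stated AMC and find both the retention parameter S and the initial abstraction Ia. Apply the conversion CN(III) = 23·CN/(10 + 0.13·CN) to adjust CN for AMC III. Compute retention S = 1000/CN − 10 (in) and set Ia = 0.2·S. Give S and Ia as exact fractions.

S = 1700/1909 in ≈ 0.891 in; Ia = 340/1909 in ≈ 0.178 in

CN(III) from CN(II)=83: (23·83)/(10 + 0.13·83) = 190900/2079 ≈ 91.823
Max retention: S = 1000/(190900/2079) − 10 = 1700/1909 in (≈ 0.891 in)
Ia = 0.2·(1700/1909) = 340/1909 in ≈ 0.178 in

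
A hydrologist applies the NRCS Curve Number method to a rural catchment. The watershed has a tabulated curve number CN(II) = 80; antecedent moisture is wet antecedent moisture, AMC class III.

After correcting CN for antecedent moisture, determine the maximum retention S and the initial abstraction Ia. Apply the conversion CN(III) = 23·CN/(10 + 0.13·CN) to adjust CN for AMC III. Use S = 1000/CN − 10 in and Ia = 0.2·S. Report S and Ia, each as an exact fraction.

CN(III) from CN(II)=80: (23·80)/(10 + 0.13·80) = 4600/51 ≈ 90.196
Max retention: S = 1000/(4600/51) − 10 = 25/23 in (≈ 1.087 in)
Ia = 0.2S: 0.2·1.087 = 0.217 in (exactly 5/23)

S = 25/23 in ≈ 1.087 in; Ia = 5/23 in ≈ 0.217 in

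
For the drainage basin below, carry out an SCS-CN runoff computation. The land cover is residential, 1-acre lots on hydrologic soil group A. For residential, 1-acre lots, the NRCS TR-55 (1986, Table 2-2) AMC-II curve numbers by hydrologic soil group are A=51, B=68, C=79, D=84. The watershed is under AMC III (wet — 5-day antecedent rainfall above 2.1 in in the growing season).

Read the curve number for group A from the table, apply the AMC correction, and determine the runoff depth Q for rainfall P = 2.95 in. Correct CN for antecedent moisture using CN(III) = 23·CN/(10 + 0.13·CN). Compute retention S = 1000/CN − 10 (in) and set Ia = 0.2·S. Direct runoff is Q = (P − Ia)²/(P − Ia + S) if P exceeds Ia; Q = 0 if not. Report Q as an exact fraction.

Q = 2460854449/3462860220 in ≈ 0.711 in

NRCS table: residential, 1-acre lots, soil group A → CN(II) = 51
CN(III) from CN(II)=51: (23·51)/(10 + 0.13·51) = 117300/1663 ≈ 70.535
Max retention: S = 1000/(117300/1663) − 10 = 4900/1173 in (≈ 4.177 in)
Initial abstraction Ia = S/5 = (4900/1173)/5 = 980/1173 ≈ 0.835 in
Since P=2.950 > Ia=0.835: effective rainfall P−Ia = 49607/23460 in
Q = (49607/23460)²/((49607/23460) + 4900/1173) = (2460854449/550371600)/(147607/23460) = 2460854449/3462860220 in ≈ 0.711 in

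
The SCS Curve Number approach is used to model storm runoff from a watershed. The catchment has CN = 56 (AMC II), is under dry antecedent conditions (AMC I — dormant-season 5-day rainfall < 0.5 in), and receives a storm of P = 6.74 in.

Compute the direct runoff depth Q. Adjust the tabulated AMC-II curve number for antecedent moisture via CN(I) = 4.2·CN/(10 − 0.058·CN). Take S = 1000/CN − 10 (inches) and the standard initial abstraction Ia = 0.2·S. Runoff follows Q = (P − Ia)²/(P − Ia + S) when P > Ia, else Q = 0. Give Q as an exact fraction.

Q = 485717521/1172611650 in ≈ 0.414 in

Adjust CN=56 to AMC I: 4.2·56/(10 − 0.058·56) → (1176/5) ÷ (844/125) = 7350/211 ≈ 34.834
Retention S: 1000/CN − 10 with CN=34.834 → S = 2750/147 ≈ 18.707 in
Ia = 0.2S: 0.2·18.707 = 3.741 in (exactly 550/147)
Excess rainfall: 6.740 − 3.741 = 2.999 in; P > Ia so Q > 0
Q: (22039/7350)² ÷ (159539/7350) = 485717521/1172611650 in (≈ 0.414 in)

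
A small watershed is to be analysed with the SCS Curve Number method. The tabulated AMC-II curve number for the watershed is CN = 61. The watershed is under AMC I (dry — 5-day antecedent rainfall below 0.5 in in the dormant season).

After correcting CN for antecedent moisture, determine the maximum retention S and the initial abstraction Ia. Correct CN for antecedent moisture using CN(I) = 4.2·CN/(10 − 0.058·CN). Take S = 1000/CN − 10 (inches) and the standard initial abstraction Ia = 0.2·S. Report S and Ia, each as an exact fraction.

Adjust CN=61 to AMC I: 4.2·61/(10 − 0.058·61) → (1281/5) ÷ (3231/500) = 42700/1077 ≈ 39.647
Max retention: S = 1000/(42700/1077) − 10 = 6500/427 in (≈ 15.222 in)
Initial abstraction Ia = S/5 = (6500/427)/5 = 1300/427 ≈ 3.044 in

S = 6500/427 in ≈ 15.222 in; Ia = 1300/427 in ≈ 3.044 in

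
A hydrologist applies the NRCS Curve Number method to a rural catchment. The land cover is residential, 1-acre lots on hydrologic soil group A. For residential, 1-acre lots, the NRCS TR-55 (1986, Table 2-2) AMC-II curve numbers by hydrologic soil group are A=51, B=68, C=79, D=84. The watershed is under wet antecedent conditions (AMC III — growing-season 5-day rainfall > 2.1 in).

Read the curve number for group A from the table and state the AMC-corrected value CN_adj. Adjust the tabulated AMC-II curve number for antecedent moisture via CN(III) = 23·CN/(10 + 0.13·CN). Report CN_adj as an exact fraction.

NRCS table: residential, 1-acre lots, soil group A → CN(II) = 51
Wet (AMC III): CN(III) = 23·51/(10 + 0.13·51) = 1173/(1663/100) = 117300/1663 ≈ 70.535

CN_adj = 117300/1663 ≈ 70.535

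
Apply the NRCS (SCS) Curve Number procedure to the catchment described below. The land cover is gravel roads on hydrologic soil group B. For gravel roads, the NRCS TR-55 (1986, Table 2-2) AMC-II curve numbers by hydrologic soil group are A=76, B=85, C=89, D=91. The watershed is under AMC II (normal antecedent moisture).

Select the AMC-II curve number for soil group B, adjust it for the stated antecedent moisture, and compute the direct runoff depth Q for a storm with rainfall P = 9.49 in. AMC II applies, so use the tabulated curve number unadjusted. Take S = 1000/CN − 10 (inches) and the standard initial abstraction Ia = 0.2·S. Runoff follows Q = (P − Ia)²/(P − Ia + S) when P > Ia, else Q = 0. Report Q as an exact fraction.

Q = 241274089/31506100 in ≈ 7.658 in

NRCS table: gravel roads, soil group B → CN(II) = 85
AMC II — tabulated CN = 85 applies directly.
S = 1000/85 − 10 = 30/17 in ≈ 1.765 in
Ia = 0.2·(30/17) = 6/17 in ≈ 0.353 in
P − Ia = 9.490 − 0.353 = 15533/1700 ≈ 9.137 in (> 0, runoff occurs)
Q: (15533/1700)² ÷ (18533/1700) = 241274089/31506100 in (≈ 7.658 in)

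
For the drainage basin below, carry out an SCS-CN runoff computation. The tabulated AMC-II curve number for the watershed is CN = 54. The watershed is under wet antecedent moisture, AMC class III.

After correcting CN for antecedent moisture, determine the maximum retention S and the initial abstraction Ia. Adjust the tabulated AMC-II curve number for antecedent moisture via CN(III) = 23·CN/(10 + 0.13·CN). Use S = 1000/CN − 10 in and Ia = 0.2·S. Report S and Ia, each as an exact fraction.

S = 100/27 in ≈ 3.704 in; Ia = 20/27 in ≈ 0.741 in

CN(III) from CN(II)=54: (23·54)/(10 + 0.13·54) = 2700/37 ≈ 72.973
Max retention: S = 1000/(2700/37) − 10 = 100/27 in (≈ 3.704 in)
Initial abstraction Ia = S/5 = (100/27)/5 = 20/27 ≈ 0.741 in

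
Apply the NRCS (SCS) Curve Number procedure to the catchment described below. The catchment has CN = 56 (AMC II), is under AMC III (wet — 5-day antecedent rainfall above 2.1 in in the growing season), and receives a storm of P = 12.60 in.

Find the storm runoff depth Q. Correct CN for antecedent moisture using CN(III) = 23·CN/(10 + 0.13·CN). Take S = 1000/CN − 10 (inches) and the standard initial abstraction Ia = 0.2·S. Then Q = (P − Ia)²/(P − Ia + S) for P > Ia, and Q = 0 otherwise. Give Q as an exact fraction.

Wet (AMC III): CN(III) = 23·56/(10 + 0.13·56) = 1288/(432/25) = 4025/54 ≈ 74.537
Max retention: S = 1000/(4025/54) − 10 = 550/161 in (≈ 3.416 in)
Ia = 0.2·(550/161) = 110/161 in ≈ 0.683 in
P − Ia = 12.600 − 0.683 = 9593/805 ≈ 11.917 in (> 0, runoff occurs)
Q = (9593/805)²/((9593/805) + 550/161) = (92025649/648025)/(12343/805) = 92025649/9936115 in ≈ 9.262 in

Q = 92025649/9936115 in ≈ 9.262 in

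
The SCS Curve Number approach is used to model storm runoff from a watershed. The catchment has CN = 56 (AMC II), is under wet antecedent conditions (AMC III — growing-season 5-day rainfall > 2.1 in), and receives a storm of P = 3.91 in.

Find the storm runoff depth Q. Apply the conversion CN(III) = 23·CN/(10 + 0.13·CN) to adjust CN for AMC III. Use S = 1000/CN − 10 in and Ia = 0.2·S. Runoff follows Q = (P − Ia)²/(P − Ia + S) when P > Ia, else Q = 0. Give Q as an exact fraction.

Q = 2698906401/1721911100 in ≈ 1.567 in

CN(III) from CN(II)=56: (23·56)/(10 + 0.13·56) = 4025/54 ≈ 74.537
Retention S: 1000/CN − 10 with CN=74.537 → S = 550/161 ≈ 3.416 in
Ia = 0.2·(550/161) = 110/161 in ≈ 0.683 in
Since P=3.910 > Ia=0.683: effective rainfall P−Ia = 51951/16100 in
Q = (51951/16100)²/((51951/16100) + 550/161) = (2698906401/259210000)/(106951/16100) = 2698906401/1721911100 in ≈ 1.567 in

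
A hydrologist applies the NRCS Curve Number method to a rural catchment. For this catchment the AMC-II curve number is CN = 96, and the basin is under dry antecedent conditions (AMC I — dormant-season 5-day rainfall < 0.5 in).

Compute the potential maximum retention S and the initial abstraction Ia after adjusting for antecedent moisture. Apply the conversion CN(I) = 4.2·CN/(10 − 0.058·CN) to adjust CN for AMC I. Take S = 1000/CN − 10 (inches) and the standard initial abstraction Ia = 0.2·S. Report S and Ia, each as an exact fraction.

Dry (AMC I): CN(I) = 4.2·96/(10 − 0.058·96) = (2016/5)/(554/125) = 25200/277 ≈ 90.975
S = 1000/(25200/277) − 10 = 125/126 in ≈ 0.992 in
Initial abstraction Ia = S/5 = (125/126)/5 = 25/126 ≈ 0.198 in

S = 125/126 in ≈ 0.992 in; Ia = 25/126 in ≈ 0.198 in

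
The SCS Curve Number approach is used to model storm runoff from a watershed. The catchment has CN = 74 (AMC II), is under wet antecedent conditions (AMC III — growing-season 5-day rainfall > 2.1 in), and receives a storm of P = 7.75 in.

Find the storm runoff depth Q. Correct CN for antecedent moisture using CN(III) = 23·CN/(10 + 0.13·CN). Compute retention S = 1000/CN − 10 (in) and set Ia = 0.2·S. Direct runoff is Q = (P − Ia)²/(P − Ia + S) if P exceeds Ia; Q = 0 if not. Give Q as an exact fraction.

Q = 642166281/103961564 in ≈ 6.177 in

CN(III) from CN(II)=74: (23·74)/(10 + 0.13·74) = 85100/981 ≈ 86.748
S = 1000/(85100/981) − 10 = 1300/851 in ≈ 1.528 in
Initial abstraction Ia = S/5 = (1300/851)/5 = 260/851 ≈ 0.306 in
Excess rainfall: 7.750 − 0.306 = 7.444 in; P > Ia so Q > 0
Runoff Q = (P−Ia)²/(P−Ia+S) = (7.444)²/(7.444+1.528) = 642166281/103961564 ≈ 6.177 in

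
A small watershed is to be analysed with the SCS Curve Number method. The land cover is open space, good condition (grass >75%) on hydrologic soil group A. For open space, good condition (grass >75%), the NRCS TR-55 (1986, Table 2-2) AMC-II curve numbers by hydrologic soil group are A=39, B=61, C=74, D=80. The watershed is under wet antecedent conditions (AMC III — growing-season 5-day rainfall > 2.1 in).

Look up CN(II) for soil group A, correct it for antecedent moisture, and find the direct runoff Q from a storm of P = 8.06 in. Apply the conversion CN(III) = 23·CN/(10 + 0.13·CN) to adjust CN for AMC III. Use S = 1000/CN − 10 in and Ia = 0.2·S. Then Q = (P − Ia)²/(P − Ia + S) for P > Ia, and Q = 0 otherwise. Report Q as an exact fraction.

Q = 90294841081/27156271350 in ≈ 3.325 in

NRCS table: open space, good condition (grass >75%), soil group A → CN(II) = 39
Adjust CN=39 to AMC III: 23·39/(10 + 0.13·39) → 897 ÷ (1507/100) = 89700/1507 ≈ 59.522
Retention S: 1000/CN − 10 with CN=59.522 → S = 6100/897 ≈ 6.800 in
Initial abstraction Ia = S/5 = (6100/897)/5 = 1220/897 ≈ 1.360 in
Since P=8.060 > Ia=1.360: effective rainfall P−Ia = 300491/44850 in
Runoff Q = (P−Ia)²/(P−Ia+S) = (6.700)²/(6.700+6.800) = 90294841081/27156271350 ≈ 3.325 in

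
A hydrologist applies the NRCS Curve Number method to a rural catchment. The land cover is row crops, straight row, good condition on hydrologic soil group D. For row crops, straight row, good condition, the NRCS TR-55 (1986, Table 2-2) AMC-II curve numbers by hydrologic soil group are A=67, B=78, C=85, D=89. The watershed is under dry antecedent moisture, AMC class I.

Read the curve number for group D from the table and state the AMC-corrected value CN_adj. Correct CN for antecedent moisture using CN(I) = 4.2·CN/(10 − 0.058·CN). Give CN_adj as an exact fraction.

NRCS table: row crops, straight row, good condition, soil group D → CN(II) = 89
Adjust CN=89 to AMC I: 4.2·89/(10 − 0.058·89) → (1869/5) ÷ (2419/500) = 186900/2419 ≈ 77.263

CN_adj = 186900/2419 ≈ 77.263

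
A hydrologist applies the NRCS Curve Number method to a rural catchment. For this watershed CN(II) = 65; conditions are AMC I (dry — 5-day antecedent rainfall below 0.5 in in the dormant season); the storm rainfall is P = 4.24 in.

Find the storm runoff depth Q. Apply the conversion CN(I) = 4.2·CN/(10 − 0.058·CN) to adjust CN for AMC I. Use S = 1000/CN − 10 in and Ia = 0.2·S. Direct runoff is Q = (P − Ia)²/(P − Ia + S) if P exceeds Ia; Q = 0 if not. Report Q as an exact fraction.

Q = 1334978/6890325 in ≈ 0.194 in

Adjust CN=65 to AMC I: 4.2·65/(10 − 0.058·65) → 273 ÷ (623/100) = 3900/89 ≈ 43.820
Retention S: 1000/CN − 10 with CN=43.820 → S = 500/39 ≈ 12.821 in
Ia = 0.2S: 0.2·12.821 = 2.564 in (exactly 100/39)
Since P=4.240 > Ia=2.564: effective rainfall P−Ia = 1634/975 in
Q: (1634/975)² ÷ (14134/975) = 1334978/6890325 in (≈ 0.194 in)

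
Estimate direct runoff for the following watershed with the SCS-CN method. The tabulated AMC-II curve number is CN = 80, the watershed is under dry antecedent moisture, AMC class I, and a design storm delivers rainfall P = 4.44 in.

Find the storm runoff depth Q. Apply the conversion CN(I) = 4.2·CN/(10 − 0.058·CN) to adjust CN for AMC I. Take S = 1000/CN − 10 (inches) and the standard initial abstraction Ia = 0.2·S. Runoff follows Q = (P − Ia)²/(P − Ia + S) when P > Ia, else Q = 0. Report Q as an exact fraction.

Q = 2910436/2536275 in ≈ 1.148 in

Adjust CN=80 to AMC I: 4.2·80/(10 − 0.058·80) → 336 ÷ (134/25) = 4200/67 ≈ 62.687
Retention S: 1000/CN − 10 with CN=62.687 → S = 125/21 ≈ 5.952 in
Ia = 0.2·(125/21) = 25/21 in ≈ 1.190 in
Since P=4.440 > Ia=1.190: effective rainfall P−Ia = 1706/525 in
Runoff Q = (P−Ia)²/(P−Ia+S) = (3.250)²/(3.250+5.952) = 2910436/2536275 ≈ 1.148 in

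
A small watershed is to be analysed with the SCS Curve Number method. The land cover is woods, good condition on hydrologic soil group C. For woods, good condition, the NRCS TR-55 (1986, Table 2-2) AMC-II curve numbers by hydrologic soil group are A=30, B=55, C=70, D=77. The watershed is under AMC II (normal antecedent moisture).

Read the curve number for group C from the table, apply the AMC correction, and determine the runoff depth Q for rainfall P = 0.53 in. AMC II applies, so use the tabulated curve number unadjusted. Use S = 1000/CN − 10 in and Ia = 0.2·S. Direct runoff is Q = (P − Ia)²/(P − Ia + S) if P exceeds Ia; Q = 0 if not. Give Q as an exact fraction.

NRCS table: woods, good condition, soil group C → CN(II) = 70
Average conditions: CN = 70 (no AMC adjustment).
S = 1000/70 − 10 = 30/7 in ≈ 4.286 in
Ia = 0.2S: 0.2·4.286 = 0.857 in (exactly 6/7)
P = 0.530 ≤ Ia = 0.857 in: entire storm abstracted, Q = 0.

Q = 0 in ≈ 0.000 in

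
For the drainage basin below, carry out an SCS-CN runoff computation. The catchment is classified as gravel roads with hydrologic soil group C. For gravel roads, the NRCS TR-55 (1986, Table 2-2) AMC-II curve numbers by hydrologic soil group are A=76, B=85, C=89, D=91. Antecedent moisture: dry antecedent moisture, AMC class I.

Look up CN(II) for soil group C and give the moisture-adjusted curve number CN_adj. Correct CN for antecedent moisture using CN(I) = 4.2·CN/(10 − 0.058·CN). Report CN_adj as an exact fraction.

CN_adj = 186900/2419 ≈ 77.263

NRCS table: gravel roads, soil group C → CN(II) = 89
Adjust CN=89 to AMC I: 4.2·89/(10 − 0.058·89) → (1869/5) ÷ (2419/500) = 186900/2419 ≈ 77.263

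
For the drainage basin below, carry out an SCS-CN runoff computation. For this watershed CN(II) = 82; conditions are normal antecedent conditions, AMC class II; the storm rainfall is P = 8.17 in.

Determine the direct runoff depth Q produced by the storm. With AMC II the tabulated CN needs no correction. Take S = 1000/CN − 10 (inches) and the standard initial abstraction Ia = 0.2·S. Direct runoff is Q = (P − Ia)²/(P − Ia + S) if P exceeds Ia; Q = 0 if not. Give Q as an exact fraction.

Q = 1004699809/166857700 in ≈ 6.021 in

AMC II — tabulated CN = 82 applies directly.
Retention S: 1000/CN − 10 with CN=82.000 → S = 90/41 ≈ 2.195 in
Initial abstraction Ia = S/5 = (90/41)/5 = 18/41 ≈ 0.439 in
P − Ia = 8.170 − 0.439 = 31697/4100 ≈ 7.731 in (> 0, runoff occurs)
Runoff Q = (P−Ia)²/(P−Ia+S) = (7.731)²/(7.731+2.195) = 1004699809/166857700 ≈ 6.021 in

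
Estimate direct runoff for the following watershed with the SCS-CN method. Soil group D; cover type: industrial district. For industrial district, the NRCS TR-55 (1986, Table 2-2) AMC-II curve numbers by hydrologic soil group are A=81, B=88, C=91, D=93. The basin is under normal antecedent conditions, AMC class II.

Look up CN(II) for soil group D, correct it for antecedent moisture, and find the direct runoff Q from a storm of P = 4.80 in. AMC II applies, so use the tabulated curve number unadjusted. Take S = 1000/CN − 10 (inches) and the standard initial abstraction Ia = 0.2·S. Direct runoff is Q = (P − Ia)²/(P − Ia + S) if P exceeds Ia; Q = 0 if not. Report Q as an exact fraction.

NRCS table: industrial district, soil group D → CN(II) = 93
AMC II — tabulated CN = 93 applies directly.
Retention S: 1000/CN − 10 with CN=93.000 → S = 70/93 ≈ 0.753 in
Ia = 0.2S: 0.2·0.753 = 0.151 in (exactly 14/93)
P − Ia = 4.800 − 0.151 = 2162/465 ≈ 4.649 in (> 0, runoff occurs)
Runoff Q = (P−Ia)²/(P−Ia+S) = (4.649)²/(4.649+0.753) = 1168561/292020 ≈ 4.002 in

Q = 1168561/292020 in ≈ 4.002 in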